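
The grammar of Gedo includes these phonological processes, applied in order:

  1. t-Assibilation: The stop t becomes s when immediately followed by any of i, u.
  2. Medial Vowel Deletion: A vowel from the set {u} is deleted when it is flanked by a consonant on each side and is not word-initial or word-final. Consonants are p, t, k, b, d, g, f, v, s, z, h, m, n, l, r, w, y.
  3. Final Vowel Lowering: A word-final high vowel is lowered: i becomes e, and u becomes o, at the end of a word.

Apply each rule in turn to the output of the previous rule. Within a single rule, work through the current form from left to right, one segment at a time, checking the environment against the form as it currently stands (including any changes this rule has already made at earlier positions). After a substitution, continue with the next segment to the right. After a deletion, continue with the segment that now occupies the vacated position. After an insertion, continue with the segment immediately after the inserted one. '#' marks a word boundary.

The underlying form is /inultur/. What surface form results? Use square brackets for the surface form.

1 t-Assibilation: [inultur] → [inulsur]
2 Medial Vowel Deletion: [inulsur] → [inlsr]
3 Final Vowel Lowering: no change — [inlsr]

[inlsr]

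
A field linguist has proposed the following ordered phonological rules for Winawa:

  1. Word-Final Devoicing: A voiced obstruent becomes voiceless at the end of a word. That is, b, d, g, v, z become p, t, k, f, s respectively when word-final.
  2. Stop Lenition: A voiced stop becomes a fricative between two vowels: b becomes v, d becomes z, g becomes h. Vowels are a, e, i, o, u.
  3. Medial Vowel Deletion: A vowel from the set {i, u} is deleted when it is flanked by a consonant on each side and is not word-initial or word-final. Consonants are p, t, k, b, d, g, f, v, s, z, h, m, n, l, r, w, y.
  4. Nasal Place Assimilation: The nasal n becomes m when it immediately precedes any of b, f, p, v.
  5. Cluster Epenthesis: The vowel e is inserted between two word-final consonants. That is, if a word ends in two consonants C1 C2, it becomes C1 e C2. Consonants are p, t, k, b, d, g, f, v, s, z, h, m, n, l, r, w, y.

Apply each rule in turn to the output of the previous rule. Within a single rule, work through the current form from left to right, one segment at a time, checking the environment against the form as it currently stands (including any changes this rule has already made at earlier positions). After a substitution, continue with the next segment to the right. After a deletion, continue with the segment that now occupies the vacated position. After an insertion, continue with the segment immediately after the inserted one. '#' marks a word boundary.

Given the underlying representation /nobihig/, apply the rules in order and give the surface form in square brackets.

[novhek]

1 Word-Final Devoicing: [nobihig] → [nobihik]
2 Stop Lenition: [nobihik] → [novihik]
3 Medial Vowel Deletion: [novihik] → [novhk]
4 Nasal Place Assimilation: no change — [novhk]
5 Cluster Epenthesis: [novhk] → [novhek]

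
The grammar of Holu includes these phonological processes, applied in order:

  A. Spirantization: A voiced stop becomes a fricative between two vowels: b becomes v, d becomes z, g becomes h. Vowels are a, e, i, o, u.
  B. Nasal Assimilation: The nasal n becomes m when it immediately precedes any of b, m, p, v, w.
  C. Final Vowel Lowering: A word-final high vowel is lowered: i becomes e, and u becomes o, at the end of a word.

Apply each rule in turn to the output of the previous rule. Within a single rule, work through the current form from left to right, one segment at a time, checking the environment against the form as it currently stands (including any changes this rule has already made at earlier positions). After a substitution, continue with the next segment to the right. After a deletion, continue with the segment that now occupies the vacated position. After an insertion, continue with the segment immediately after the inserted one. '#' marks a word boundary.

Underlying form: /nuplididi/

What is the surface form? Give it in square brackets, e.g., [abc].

[nuplizize]

A Spirantization: [nuplididi] → [nuplizizi]
B Nasal Assimilation: no change — [nuplizizi]
C Final Vowel Lowering: [nuplizizi] → [nuplizize]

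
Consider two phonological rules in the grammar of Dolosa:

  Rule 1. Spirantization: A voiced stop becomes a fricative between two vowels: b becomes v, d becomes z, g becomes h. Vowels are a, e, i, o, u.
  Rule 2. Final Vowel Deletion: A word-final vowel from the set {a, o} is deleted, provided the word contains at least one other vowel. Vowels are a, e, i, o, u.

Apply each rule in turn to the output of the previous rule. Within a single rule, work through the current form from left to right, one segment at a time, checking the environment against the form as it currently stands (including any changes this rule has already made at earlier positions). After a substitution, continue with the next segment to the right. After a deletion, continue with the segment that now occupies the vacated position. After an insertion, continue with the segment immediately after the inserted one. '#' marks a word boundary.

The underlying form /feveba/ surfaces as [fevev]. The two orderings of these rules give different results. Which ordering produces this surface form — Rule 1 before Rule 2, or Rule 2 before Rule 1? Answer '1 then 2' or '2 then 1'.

Order 1 then 2:
  1 Spirantization: [feveba] → [feveva]
  2 Final Vowel Deletion: [feveva] → [fevev]
  result: [fevev]
Order 2 then 1:
  2 Final Vowel Deletion: [feveba] → [feveb]
  1 Spirantization: no change — [feveb]
  result: [feveb]

1 then 2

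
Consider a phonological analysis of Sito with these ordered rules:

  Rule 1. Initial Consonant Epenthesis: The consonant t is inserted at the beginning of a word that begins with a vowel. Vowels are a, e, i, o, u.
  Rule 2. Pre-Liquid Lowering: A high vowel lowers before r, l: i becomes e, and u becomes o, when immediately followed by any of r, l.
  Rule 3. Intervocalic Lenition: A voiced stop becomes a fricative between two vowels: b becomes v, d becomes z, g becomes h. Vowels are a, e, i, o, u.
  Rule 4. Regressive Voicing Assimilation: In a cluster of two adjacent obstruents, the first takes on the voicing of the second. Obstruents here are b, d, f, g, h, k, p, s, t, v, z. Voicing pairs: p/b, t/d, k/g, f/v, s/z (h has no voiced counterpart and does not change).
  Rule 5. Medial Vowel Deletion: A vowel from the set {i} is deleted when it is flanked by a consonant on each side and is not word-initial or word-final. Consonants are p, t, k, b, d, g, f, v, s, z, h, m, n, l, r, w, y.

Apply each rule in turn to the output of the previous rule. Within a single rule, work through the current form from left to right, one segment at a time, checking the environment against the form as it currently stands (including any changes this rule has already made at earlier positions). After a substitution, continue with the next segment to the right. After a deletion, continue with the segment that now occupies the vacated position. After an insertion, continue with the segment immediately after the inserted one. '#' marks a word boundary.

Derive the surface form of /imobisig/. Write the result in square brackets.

[tmovsg]

Rule 1 Initial Consonant Epenthesis: [imobisig] → [timobisig]
Rule 2 Pre-Liquid Lowering: no change — [timobisig]
Rule 3 Intervocalic Lenition: [timobisig] → [timovisig]
Rule 4 Regressive Voicing Assimilation: no change — [timovisig]
Rule 5 Medial Vowel Deletion: [timovisig] → [tmovsg]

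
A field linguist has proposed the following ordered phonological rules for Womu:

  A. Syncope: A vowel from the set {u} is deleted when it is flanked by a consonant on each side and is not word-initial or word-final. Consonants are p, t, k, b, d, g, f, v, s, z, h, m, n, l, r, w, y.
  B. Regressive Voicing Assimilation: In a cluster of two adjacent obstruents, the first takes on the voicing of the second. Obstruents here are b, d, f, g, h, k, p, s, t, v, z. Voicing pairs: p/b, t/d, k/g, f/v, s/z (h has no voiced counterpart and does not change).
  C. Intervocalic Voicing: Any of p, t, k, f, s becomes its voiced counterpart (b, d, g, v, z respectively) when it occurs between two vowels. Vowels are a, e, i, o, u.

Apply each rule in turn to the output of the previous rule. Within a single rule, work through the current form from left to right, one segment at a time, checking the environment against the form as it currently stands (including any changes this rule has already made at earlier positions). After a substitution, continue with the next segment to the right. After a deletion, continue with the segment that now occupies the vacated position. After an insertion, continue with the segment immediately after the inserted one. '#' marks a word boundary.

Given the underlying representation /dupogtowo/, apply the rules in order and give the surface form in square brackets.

[tpoktowo]

A Syncope: [dupogtowo] → [dpogtowo]
B Regressive Voicing Assimilation: [dpogtowo] → [tpoktowo]
C Intervocalic Voicing: no change — [tpoktowo]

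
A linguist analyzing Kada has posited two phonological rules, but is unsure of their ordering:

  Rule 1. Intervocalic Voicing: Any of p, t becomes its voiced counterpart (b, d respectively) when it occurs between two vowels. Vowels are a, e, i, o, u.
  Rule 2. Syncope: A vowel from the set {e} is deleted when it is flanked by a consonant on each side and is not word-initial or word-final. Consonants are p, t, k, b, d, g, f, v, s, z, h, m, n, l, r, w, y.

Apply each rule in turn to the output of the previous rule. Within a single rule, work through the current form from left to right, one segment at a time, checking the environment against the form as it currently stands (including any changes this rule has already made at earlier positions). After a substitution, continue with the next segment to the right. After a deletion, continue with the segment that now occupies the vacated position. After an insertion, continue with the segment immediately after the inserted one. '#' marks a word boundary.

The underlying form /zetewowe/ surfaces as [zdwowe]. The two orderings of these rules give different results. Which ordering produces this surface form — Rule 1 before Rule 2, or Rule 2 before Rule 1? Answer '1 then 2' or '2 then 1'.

1 then 2

Order 1 then 2:
  1 Intervocalic Voicing: [zetewowe] → [zedewowe]
  2 Syncope: [zedewowe] → [zdwowe]
  result: [zdwowe]
Order 2 then 1:
  2 Syncope: [zetewowe] → [ztwowe]
  1 Intervocalic Voicing: no change — [ztwowe]
  result: [ztwowe]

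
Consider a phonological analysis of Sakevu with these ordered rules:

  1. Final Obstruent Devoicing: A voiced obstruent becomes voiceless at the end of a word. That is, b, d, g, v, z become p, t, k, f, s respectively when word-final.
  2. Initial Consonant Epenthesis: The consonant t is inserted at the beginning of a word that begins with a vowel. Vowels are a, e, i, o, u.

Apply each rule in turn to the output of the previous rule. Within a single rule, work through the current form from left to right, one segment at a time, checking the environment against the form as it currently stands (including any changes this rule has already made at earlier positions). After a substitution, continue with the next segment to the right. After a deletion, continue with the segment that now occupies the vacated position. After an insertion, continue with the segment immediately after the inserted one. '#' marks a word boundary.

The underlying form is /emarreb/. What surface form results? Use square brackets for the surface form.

[temarrep]

1 Final Obstruent Devoicing: [emarreb] → [emarrep]
2 Initial Consonant Epenthesis: [emarrep] → [temarrep]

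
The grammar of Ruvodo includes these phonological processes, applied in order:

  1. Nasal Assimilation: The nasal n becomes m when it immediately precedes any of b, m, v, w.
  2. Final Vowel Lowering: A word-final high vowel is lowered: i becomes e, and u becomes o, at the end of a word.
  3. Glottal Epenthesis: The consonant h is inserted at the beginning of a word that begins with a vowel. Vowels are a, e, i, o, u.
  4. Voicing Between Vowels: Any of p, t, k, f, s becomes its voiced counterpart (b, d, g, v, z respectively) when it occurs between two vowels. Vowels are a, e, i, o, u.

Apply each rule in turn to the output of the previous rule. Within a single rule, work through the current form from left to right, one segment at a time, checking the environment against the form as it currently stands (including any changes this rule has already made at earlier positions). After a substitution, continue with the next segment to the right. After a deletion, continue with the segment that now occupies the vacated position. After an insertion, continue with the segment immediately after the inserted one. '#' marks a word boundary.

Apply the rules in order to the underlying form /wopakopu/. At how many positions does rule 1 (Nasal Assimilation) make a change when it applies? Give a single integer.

0

1 Nasal Assimilation: no change — [wopakopu]
2 Final Vowel Lowering: [wopakopu] → [wopakopo]
3 Glottal Epenthesis: no change — [wopakopo]
4 Voicing Between Vowels: [wopakopo] → [wobagobo]
Rule 1 changed 0 position(s).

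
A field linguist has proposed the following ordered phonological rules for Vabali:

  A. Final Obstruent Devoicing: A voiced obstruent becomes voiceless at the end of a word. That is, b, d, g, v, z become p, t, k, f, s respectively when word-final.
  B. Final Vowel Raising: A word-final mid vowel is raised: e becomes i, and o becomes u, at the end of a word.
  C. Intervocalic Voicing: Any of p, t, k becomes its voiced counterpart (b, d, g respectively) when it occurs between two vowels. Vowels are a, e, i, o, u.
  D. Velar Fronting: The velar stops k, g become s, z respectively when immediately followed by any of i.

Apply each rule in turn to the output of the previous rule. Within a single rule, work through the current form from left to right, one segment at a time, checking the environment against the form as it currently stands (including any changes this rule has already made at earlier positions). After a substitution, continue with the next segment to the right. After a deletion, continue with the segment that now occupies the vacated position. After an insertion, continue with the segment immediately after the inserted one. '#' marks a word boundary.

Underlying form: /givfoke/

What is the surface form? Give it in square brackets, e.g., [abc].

A Final Obstruent Devoicing: no change — [givfoke]
B Final Vowel Raising: [givfoke] → [givfoki]
C Intervocalic Voicing: [givfoki] → [givfogi]
D Velar Fronting: [givfogi] → [zivfozi]

[zivfozi]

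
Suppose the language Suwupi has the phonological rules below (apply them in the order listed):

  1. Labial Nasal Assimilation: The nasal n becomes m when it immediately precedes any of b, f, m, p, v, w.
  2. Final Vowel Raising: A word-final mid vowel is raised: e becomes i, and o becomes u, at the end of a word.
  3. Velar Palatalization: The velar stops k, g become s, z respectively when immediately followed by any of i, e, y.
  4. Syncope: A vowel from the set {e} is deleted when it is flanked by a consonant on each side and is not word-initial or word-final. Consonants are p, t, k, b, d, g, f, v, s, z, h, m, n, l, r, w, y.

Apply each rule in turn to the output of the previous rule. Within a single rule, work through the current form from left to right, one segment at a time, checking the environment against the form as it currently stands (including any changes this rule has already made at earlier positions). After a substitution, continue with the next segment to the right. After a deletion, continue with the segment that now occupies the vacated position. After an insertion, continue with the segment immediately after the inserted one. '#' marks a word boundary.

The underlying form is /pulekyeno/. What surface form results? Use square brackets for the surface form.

[pulsynu]

1 Labial Nasal Assimilation: no change — [pulekyeno]
2 Final Vowel Raising: [pulekyeno] → [pulekyenu]
3 Velar Palatalization: [pulekyenu] → [pulesyenu]
4 Syncope: [pulesyenu] → [pulsynu]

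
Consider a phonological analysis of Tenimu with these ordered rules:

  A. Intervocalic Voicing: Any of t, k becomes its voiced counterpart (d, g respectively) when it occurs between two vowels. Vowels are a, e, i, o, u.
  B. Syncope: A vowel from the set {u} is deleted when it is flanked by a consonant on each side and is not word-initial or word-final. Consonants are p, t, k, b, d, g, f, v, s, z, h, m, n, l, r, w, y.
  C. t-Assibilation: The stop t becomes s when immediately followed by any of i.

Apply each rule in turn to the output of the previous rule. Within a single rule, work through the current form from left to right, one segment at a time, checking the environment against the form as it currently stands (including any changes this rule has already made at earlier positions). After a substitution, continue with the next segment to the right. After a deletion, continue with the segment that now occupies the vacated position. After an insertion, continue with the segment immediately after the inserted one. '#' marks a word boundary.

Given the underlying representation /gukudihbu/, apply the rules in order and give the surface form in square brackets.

[ggdihbu]

A Intervocalic Voicing: [gukudihbu] → [gugudihbu]
B Syncope: [gugudihbu] → [ggdihbu]
C t-Assibilation: no change — [ggdihbu]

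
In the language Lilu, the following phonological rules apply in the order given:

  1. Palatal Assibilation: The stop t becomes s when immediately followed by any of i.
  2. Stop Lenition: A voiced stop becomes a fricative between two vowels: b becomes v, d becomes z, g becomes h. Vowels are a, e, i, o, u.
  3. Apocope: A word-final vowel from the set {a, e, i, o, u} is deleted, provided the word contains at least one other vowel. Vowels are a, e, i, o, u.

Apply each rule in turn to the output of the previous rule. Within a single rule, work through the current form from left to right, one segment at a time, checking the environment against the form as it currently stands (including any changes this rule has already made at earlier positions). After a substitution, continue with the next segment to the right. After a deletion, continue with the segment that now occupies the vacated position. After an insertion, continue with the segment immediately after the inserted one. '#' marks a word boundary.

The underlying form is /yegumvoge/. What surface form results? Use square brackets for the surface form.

1 Palatal Assibilation: no change — [yegumvoge]
2 Stop Lenition: [yegumvoge] → [yehumvohe]
3 Apocope: [yehumvohe] → [yehumvoh]

[yehumvoh]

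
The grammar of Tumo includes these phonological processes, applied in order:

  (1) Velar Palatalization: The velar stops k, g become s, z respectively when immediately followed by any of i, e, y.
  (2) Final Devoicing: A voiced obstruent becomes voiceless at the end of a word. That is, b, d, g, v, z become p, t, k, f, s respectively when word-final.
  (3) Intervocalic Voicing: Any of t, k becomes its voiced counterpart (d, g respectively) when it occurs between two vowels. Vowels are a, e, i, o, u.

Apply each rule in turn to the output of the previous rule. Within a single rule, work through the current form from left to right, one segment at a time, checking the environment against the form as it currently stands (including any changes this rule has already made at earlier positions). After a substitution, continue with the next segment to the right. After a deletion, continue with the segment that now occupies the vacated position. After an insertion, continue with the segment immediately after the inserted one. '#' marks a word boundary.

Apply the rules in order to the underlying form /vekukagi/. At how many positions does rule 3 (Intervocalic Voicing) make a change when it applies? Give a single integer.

2

(1) Velar Palatalization: [vekukagi] → [vekukazi]
(2) Final Devoicing: no change — [vekukazi]
(3) Intervocalic Voicing: [vekukazi] → [vegugazi]
Rule 3 changed 2 position(s).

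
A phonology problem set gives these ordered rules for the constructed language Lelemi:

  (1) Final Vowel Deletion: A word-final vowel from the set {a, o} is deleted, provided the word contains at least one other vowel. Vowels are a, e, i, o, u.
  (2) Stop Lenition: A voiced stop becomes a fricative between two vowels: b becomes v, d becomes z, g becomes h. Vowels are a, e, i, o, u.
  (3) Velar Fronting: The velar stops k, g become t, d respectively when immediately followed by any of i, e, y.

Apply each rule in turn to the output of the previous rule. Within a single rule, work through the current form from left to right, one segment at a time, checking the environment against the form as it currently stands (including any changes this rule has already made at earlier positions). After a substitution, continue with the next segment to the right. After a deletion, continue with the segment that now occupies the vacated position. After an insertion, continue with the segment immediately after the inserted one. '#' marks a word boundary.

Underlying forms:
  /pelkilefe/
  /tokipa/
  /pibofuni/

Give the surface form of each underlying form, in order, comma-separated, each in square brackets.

[peltilefe], [totip], [pivofuni]

/pelkilefe/:
  (1) Final Vowel Deletion: no change — [pelkilefe]
  (2) Stop Lenition: no change — [pelkilefe]
  (3) Velar Fronting: [pelkilefe] → [peltilefe]
/tokipa/:
  (1) Final Vowel Deletion: [tokipa] → [tokip]
  (2) Stop Lenition: no change — [tokip]
  (3) Velar Fronting: [tokip] → [totip]
/pibofuni/:
  (1) Final Vowel Deletion: no change — [pibofuni]
  (2) Stop Lenition: [pibofuni] → [pivofuni]
  (3) Velar Fronting: no change — [pivofuni]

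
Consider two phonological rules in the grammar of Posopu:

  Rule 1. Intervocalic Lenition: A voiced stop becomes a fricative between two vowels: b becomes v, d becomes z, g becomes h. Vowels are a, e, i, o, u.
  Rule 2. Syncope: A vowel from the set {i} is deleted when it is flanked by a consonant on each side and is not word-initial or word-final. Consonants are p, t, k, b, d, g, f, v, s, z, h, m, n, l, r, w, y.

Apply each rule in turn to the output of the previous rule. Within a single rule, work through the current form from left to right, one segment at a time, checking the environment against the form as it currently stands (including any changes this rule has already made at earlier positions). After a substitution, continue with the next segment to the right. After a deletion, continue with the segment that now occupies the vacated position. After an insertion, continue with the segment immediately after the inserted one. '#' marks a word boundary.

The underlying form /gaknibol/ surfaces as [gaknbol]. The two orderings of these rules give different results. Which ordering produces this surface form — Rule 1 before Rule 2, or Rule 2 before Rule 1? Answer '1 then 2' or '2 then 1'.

Order 1 then 2:
  1 Intervocalic Lenition: [gaknibol] → [gaknivol]
  2 Syncope: [gaknivol] → [gaknvol]
  result: [gaknvol]
Order 2 then 1:
  2 Syncope: [gaknibol] → [gaknbol]
  1 Intervocalic Lenition: no change — [gaknbol]
  result: [gaknbol]

2 then 1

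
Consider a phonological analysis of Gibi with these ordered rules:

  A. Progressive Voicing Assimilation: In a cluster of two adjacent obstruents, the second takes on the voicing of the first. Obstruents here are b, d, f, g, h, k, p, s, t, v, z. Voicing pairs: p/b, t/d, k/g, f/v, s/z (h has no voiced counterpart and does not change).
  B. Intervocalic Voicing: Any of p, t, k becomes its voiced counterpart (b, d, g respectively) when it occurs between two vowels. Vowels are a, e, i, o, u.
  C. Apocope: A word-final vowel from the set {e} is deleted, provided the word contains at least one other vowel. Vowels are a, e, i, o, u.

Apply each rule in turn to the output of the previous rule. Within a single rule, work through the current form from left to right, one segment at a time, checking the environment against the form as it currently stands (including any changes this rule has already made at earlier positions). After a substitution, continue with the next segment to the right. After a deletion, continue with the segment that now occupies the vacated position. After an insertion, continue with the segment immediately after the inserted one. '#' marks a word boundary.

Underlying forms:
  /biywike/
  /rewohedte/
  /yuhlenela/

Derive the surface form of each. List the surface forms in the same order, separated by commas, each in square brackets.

[biywig], [rewohedd], [yuhlenela]

/biywike/:
  A Progressive Voicing Assimilation: no change — [biywike]
  B Intervocalic Voicing: [biywike] → [biywige]
  C Apocope: [biywige] → [biywig]
/rewohedte/:
  A Progressive Voicing Assimilation: [rewohedte] → [rewohedde]
  B Intervocalic Voicing: no change — [rewohedde]
  C Apocope: [rewohedde] → [rewohedd]
/yuhlenela/:
  A Progressive Voicing Assimilation: no change — [yuhlenela]
  B Intervocalic Voicing: no change — [yuhlenela]
  C Apocope: no change — [yuhlenela]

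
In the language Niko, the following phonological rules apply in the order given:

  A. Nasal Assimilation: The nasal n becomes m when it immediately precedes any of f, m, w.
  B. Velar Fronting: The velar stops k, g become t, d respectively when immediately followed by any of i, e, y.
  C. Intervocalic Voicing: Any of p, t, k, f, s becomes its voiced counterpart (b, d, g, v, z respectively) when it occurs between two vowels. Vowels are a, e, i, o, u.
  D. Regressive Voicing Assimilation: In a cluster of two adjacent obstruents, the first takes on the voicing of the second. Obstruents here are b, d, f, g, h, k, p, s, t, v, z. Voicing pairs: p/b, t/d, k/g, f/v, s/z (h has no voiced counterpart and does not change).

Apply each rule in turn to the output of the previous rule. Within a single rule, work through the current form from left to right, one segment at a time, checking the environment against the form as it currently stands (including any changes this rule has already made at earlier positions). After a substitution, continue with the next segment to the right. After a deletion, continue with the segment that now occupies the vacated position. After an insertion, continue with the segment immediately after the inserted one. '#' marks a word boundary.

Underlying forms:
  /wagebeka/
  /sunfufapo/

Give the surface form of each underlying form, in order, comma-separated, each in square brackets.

[wadebega], [sumfuvabo]

/wagebeka/:
  A Nasal Assimilation: no change — [wagebeka]
  B Velar Fronting: [wagebeka] → [wadebeka]
  C Intervocalic Voicing: [wadebeka] → [wadebega]
  D Regressive Voicing Assimilation: no change — [wadebega]
/sunfufapo/:
  A Nasal Assimilation: [sunfufapo] → [sumfufapo]
  B Velar Fronting: no change — [sumfufapo]
  C Intervocalic Voicing: [sumfufapo] → [sumfuvabo]
  D Regressive Voicing Assimilation: no change — [sumfuvabo]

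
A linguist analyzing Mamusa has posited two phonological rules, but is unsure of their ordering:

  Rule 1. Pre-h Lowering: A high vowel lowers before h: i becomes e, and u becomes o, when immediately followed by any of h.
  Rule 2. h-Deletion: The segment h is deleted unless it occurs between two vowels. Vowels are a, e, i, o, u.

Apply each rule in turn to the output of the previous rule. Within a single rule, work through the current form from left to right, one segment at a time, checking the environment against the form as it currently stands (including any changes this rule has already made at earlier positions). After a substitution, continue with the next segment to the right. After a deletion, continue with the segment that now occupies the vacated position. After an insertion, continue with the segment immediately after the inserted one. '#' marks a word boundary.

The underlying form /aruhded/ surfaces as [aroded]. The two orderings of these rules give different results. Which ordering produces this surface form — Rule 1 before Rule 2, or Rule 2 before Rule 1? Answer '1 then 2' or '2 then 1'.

Order 1 then 2:
  1 Pre-h Lowering: [aruhded] → [arohded]
  2 h-Deletion: [arohded] → [aroded]
  result: [aroded]
Order 2 then 1:
  2 h-Deletion: [aruhded] → [aruded]
  1 Pre-h Lowering: no change — [aruded]
  result: [aruded]

1 then 2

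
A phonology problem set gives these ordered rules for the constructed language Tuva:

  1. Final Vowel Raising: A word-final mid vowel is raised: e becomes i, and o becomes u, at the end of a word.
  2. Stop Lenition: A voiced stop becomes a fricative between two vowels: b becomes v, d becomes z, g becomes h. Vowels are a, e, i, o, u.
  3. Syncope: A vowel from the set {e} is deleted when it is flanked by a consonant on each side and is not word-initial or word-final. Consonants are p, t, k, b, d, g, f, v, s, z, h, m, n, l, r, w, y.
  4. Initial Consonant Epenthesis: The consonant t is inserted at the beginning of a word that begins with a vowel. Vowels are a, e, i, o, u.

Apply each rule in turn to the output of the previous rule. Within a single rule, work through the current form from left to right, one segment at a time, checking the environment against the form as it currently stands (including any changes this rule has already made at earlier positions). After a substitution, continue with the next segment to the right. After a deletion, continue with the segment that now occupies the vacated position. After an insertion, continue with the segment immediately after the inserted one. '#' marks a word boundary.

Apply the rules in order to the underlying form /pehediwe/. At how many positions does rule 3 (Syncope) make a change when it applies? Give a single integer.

2

1 Final Vowel Raising: [pehediwe] → [pehediwi]
2 Stop Lenition: [pehediwi] → [peheziwi]
3 Syncope: [peheziwi] → [phziwi]
4 Initial Consonant Epenthesis: no change — [phziwi]
Rule 3 changed 2 position(s).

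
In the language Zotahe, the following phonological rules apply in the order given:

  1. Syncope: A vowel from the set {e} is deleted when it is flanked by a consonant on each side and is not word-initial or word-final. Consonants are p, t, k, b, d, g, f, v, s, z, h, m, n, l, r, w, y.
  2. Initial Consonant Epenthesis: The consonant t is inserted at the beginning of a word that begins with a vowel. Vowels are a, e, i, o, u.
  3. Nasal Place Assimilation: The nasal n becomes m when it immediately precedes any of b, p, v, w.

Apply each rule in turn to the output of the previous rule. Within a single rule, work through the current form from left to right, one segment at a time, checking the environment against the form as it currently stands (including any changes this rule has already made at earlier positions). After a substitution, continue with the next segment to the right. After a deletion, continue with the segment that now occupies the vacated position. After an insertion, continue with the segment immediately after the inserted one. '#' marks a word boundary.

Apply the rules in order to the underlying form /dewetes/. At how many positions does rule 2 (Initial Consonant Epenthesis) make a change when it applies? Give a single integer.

0

1 Syncope: [dewetes] → [dwts]
2 Initial Consonant Epenthesis: no change — [dwts]
3 Nasal Place Assimilation: no change — [dwts]
Rule 2 changed 0 position(s).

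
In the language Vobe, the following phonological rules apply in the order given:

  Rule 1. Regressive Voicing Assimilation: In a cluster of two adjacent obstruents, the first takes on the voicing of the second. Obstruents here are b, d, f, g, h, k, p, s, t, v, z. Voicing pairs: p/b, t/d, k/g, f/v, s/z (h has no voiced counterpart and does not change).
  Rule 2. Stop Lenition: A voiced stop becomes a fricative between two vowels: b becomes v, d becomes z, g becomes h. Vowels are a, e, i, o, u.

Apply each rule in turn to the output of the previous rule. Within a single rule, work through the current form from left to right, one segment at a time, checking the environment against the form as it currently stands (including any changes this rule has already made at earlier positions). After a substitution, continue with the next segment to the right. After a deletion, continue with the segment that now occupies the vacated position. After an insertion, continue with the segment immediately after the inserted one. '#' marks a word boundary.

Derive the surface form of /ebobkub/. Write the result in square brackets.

[evopkub]

Rule 1 Regressive Voicing Assimilation: [ebobkub] → [ebopkub]
Rule 2 Stop Lenition: [ebopkub] → [evopkub]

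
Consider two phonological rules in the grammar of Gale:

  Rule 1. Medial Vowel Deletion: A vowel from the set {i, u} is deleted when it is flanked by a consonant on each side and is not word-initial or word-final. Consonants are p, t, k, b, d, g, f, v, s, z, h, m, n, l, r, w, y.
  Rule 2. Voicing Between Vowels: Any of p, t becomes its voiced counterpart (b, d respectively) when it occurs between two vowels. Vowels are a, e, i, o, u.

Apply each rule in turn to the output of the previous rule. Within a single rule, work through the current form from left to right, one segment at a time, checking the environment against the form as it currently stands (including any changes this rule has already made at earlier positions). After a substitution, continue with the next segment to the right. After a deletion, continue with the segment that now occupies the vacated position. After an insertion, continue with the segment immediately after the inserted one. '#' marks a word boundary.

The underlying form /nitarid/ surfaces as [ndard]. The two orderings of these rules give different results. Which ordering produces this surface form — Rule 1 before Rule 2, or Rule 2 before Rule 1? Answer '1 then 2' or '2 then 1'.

2 then 1

Order 1 then 2:
  1 Medial Vowel Deletion: [nitarid] → [ntard]
  2 Voicing Between Vowels: no change — [ntard]
  result: [ntard]
Order 2 then 1:
  2 Voicing Between Vowels: [nitarid] → [nidarid]
  1 Medial Vowel Deletion: [nidarid] → [ndard]
  result: [ndard]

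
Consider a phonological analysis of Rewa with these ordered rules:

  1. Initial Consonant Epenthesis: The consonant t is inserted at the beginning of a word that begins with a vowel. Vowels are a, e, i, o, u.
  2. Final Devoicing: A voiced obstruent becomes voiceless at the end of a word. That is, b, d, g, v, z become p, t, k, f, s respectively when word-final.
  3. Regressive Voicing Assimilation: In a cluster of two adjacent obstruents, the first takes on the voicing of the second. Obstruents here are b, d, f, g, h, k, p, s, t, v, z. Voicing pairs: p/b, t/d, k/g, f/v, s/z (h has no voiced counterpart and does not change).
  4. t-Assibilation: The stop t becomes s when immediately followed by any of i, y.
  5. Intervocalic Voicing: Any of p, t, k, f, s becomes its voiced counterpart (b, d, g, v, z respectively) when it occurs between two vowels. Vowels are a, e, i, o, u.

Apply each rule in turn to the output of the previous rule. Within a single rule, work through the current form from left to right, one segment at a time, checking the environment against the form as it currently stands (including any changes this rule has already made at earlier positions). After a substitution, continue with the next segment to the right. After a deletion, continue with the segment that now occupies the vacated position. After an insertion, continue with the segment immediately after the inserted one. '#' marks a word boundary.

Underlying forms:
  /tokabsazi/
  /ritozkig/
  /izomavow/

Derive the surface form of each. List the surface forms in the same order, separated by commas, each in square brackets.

[togapsazi], [ridoskik], [sizomavow]

/tokabsazi/:
  1 Initial Consonant Epenthesis: no change — [tokabsazi]
  2 Final Devoicing: no change — [tokabsazi]
  3 Regressive Voicing Assimilation: [tokabsazi] → [tokapsazi]
  4 t-Assibilation: no change — [tokapsazi]
  5 Intervocalic Voicing: [tokapsazi] → [togapsazi]
/ritozkig/:
  1 Initial Consonant Epenthesis: no change — [ritozkig]
  2 Final Devoicing: [ritozkig] → [ritozkik]
  3 Regressive Voicing Assimilation: [ritozkik] → [ritoskik]
  4 t-Assibilation: no change — [ritoskik]
  5 Intervocalic Voicing: [ritoskik] → [ridoskik]
/izomavow/:
  1 Initial Consonant Epenthesis: [izomavow] → [tizomavow]
  2 Final Devoicing: no change — [tizomavow]
  3 Regressive Voicing Assimilation: no change — [tizomavow]
  4 t-Assibilation: [tizomavow] → [sizomavow]
  5 Intervocalic Voicing: no change — [sizomavow]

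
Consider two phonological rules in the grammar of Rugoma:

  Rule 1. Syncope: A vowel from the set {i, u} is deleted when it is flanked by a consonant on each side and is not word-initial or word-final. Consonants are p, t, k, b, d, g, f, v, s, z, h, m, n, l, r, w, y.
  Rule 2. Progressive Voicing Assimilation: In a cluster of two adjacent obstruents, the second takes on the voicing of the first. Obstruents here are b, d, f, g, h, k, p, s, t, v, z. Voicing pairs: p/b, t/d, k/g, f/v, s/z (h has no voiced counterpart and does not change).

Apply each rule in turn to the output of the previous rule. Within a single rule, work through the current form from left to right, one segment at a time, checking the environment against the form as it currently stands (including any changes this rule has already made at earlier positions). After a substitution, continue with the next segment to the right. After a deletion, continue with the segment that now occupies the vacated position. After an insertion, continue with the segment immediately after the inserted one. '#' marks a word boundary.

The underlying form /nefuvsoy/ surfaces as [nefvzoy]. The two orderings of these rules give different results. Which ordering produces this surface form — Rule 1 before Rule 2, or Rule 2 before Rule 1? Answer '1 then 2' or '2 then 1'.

Order 1 then 2:
  1 Syncope: [nefuvsoy] → [nefvsoy]
  2 Progressive Voicing Assimilation: [nefvsoy] → [neffsoy]
  result: [neffsoy]
Order 2 then 1:
  2 Progressive Voicing Assimilation: [nefuvsoy] → [nefuvzoy]
  1 Syncope: [nefuvzoy] → [nefvzoy]
  result: [nefvzoy]

2 then 1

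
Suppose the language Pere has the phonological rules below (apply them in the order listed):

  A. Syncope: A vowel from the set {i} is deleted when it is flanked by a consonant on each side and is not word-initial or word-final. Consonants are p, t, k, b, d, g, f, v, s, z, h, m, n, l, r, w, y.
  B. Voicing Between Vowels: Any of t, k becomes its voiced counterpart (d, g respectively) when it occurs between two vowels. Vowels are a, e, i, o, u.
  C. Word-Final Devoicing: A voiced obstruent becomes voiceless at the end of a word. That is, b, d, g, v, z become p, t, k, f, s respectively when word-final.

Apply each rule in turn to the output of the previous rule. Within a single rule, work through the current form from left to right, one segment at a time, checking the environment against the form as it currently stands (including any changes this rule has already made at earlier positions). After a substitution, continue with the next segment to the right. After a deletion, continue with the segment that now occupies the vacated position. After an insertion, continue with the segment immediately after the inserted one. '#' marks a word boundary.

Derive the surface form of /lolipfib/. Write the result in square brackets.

[lolpfp]

A Syncope: [lolipfib] → [lolpfb]
B Voicing Between Vowels: no change — [lolpfb]
C Word-Final Devoicing: [lolpfb] → [lolpfp]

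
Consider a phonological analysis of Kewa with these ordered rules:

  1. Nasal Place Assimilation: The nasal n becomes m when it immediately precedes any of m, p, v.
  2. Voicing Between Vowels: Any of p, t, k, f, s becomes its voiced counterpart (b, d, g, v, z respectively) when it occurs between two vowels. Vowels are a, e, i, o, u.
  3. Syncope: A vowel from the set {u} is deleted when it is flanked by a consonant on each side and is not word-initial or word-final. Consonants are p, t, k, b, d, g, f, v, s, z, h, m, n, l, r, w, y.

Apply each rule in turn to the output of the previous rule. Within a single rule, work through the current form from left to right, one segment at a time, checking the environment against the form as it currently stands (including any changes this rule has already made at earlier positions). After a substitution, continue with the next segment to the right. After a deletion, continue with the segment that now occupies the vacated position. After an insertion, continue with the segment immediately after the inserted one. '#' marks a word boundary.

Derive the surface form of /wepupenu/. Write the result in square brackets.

[webbenu]

1 Nasal Place Assimilation: no change — [wepupenu]
2 Voicing Between Vowels: [wepupenu] → [webubenu]
3 Syncope: [webubenu] → [webbenu]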